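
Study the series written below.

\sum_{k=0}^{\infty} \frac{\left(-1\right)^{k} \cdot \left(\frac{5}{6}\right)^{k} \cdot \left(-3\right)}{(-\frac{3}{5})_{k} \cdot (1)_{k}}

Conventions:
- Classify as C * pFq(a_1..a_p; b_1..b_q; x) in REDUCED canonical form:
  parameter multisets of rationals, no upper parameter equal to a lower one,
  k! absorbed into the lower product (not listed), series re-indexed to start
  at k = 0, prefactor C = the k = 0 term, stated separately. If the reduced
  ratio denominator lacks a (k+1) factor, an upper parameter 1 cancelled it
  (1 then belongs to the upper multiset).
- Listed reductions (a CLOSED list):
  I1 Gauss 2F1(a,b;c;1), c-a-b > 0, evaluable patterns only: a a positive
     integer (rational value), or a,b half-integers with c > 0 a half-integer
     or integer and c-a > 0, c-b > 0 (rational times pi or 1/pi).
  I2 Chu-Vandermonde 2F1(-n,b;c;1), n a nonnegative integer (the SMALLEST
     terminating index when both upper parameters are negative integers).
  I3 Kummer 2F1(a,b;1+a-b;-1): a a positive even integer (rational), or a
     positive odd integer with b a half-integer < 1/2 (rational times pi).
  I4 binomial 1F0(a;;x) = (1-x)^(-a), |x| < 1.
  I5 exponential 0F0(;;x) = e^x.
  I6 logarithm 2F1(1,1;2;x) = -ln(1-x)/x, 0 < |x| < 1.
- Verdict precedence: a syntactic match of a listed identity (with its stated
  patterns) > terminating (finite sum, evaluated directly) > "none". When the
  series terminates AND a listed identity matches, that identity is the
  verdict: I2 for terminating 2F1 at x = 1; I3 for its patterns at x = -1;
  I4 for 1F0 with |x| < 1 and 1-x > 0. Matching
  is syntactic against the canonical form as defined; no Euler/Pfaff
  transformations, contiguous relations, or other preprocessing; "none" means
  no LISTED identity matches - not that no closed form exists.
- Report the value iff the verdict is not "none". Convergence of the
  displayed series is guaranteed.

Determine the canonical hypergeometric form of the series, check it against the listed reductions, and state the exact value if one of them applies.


Reduced: x = -\frac{5}{6}, 0F1, upper = {-}, lower = {-\frac{3}{5}}, C = -3. Verdict: none - at argument -\frac{5}{6} the multisets {-} ; {-\frac{3}{5}} match no listed identity.

Key step: from the first term -3: the (-1)^k factor (C = -3, x = -5/6) folds into the argument's sign.
Term ratio: r(k) = -\frac{5}{6} * 1 / [(k-\frac{3}{5}) (k+1)] - rational in k. x = -\frac{5}{6}; t_0 = -3; negate the roots.


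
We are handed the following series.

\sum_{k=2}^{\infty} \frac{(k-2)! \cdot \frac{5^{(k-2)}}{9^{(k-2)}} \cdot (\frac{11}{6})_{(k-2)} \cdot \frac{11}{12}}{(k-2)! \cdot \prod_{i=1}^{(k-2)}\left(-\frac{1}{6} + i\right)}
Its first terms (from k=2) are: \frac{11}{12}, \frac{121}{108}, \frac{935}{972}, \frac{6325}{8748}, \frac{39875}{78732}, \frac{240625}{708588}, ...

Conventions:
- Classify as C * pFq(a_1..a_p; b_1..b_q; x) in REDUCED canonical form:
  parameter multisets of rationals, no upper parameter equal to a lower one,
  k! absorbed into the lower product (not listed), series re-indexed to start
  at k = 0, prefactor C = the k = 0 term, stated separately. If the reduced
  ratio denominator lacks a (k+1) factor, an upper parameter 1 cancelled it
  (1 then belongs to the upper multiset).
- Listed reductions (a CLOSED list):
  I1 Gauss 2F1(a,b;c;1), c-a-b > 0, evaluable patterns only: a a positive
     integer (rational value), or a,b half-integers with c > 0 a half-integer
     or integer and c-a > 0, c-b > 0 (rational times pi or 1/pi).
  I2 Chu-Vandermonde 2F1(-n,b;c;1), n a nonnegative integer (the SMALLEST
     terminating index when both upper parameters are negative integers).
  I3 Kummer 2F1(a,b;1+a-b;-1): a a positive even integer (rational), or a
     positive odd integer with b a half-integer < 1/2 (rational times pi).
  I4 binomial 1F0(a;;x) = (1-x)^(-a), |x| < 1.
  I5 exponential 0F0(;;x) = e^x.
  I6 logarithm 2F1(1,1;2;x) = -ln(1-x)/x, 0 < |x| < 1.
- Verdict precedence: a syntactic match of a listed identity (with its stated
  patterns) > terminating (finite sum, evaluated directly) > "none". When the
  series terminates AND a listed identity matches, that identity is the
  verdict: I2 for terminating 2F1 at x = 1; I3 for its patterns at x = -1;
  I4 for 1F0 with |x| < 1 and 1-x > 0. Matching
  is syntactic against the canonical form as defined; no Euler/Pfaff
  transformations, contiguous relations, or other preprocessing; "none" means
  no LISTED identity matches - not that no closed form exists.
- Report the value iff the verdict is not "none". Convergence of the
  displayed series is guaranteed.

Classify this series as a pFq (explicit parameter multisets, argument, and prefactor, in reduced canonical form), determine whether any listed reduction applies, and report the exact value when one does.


This is \frac{11}{12} * 2F1(1, \frac{11}{6}; \frac{5}{6}; \frac{5}{9}) in reduced canonical form. Verdict: none (x = \frac{5}{9}): each listed identity misses the multisets {1, \frac{11}{6}} ; {\frac{5}{6}}.

Key step: from the first term \frac{11}{12}: the two geometric factors (prefactor 11/12) combine into one argument.
Term ratio: r(k) = \frac{5}{9} * (k+1) (k+\frac{11}{6}) / [(k+\frac{5}{6}) (k+1)] - rational in k, leading ratio \frac{5}{9}; with t_0 = \frac{11}{12}, classification follows.


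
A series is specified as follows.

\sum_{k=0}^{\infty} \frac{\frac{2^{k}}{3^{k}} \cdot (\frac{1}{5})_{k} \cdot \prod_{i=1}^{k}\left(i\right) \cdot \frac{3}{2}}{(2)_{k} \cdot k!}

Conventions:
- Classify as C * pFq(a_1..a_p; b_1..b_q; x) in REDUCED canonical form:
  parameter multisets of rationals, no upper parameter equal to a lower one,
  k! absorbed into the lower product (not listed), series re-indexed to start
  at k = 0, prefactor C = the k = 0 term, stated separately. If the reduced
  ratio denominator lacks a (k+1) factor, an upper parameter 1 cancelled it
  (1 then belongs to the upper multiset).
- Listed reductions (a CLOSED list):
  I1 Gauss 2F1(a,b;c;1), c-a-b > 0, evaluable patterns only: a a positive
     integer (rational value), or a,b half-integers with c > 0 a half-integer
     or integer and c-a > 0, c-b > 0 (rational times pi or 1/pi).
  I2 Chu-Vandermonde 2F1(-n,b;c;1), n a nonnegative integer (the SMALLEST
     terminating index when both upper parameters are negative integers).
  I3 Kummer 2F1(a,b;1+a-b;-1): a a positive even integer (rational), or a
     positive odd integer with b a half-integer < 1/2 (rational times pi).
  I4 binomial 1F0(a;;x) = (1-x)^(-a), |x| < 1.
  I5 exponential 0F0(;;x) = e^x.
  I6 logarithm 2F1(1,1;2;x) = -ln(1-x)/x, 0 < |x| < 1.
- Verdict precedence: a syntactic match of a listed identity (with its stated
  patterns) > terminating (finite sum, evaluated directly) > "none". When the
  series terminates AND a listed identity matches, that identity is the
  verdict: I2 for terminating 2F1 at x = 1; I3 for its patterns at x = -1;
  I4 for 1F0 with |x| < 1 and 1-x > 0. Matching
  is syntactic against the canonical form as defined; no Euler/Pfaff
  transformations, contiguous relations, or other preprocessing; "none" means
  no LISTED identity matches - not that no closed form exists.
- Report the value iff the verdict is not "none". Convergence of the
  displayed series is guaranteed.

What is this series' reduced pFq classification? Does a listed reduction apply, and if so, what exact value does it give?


Classification (C = \frac{3}{2}): 2F1 with upper {\frac{1}{5}, 1}, lower {2}, argument x = \frac{2}{3}. Verdict: none. No listed pattern accepts 2F1(\frac{1}{5}, 1; 2; \frac{2}{3}).

First insight: x = \frac{2}{3} and the running product (C = 3/2) telescopes to a rising factorial.
Consecutive-term ratio: r(k) = \frac{2}{3} * (k+\frac{1}{5}) (k+1) / [(k+2) (k+1)] - rational in k. x = \frac{2}{3}; t_0 = \frac{3}{2}; negate the roots.


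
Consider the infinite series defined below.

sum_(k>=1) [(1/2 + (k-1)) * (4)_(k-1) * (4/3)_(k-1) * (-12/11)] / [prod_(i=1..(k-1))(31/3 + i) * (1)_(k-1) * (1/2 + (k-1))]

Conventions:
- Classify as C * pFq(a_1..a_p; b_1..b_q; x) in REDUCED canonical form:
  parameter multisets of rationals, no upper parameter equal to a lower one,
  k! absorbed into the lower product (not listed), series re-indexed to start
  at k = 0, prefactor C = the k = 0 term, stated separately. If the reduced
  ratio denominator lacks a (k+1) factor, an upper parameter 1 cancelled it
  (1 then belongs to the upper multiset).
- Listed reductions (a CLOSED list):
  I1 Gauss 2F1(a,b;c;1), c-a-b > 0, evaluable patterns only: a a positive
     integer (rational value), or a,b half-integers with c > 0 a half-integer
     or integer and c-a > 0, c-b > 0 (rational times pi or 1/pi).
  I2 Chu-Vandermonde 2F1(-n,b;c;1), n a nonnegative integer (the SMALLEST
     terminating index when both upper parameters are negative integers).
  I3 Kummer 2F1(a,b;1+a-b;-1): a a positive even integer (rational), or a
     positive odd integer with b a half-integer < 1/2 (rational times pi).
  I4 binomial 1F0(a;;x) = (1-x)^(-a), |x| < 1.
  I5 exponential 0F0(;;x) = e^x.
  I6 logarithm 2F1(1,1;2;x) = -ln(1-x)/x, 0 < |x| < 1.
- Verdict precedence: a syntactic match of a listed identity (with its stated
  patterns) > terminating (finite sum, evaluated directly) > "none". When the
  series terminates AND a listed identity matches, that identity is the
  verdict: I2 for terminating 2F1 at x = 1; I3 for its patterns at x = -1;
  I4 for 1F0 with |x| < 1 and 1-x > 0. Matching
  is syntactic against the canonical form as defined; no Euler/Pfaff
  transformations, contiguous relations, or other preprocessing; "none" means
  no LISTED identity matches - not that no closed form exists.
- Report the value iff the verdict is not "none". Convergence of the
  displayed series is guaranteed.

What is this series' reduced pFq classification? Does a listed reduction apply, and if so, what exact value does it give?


With C = -12/11: the canonical form is 2F1(4/3, 4; 34/3; 1). Verdict: the Gauss summation I1 matches (x = 1: the Gamma ratio telescopes since c-a-b = 6 > 0 and a = 4 in Z>0). Its exact value is -1550/729.

Structural cue: t_0 being -12/11, the lower running product (prefactor -12/11) is a rising factorial.
Ratio: r(k) = 1 * (k+4/3) (k+4) / [(k+34/3) (k+1)] - rational in k, leading ratio 1; with t_0 = -12/11, classification follows.


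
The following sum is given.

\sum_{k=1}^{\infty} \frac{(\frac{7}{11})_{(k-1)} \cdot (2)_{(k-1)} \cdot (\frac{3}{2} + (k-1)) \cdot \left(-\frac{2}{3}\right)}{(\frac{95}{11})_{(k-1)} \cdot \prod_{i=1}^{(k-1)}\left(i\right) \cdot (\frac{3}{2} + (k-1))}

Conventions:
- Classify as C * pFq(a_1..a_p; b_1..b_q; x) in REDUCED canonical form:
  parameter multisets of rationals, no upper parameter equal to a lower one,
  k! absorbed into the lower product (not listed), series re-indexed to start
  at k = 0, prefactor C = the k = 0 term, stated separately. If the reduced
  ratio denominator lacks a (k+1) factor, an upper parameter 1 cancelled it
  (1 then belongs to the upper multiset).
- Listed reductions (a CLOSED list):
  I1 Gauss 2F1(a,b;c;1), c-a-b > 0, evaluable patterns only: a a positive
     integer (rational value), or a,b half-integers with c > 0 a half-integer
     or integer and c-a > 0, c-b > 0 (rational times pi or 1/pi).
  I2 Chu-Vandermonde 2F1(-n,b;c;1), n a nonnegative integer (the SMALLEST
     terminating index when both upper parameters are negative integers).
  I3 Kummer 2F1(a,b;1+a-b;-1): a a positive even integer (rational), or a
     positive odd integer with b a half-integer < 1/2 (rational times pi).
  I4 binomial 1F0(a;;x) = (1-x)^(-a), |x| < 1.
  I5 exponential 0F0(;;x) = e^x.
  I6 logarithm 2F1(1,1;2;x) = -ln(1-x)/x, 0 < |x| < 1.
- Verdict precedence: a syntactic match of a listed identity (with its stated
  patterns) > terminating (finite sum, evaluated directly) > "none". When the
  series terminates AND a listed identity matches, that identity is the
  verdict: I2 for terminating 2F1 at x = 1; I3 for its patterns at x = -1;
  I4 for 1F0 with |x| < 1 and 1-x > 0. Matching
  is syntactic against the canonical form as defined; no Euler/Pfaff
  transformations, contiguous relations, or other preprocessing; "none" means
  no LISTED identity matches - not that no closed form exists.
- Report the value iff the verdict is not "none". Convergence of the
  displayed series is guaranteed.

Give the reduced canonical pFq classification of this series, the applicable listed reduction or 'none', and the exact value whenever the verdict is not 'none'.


The series (x = 1) is 2F1: upper {\frac{7}{11}, 2}, lower {\frac{95}{11}}, prefactor -\frac{2}{3}. Verdict at x = 1: Gauss (I1, integer-parameter pattern) matches (x = 1: the Gamma ratio telescopes since c-a-b = 6 > 0 and a = 2 in Z>0). Value: -\frac{292}{363}.

Key step: t_0 being -\frac{2}{3}, k + 3/2 divides numerator and denominator alike; C = -2/3 after cancelling.
Ratio: r(k) = 1 * (k+\frac{7}{11}) (k+2) / [(k+\frac{95}{11}) (k+1)] - rational; roots negated = parameters, x = 1, C = -\frac{2}{3}.


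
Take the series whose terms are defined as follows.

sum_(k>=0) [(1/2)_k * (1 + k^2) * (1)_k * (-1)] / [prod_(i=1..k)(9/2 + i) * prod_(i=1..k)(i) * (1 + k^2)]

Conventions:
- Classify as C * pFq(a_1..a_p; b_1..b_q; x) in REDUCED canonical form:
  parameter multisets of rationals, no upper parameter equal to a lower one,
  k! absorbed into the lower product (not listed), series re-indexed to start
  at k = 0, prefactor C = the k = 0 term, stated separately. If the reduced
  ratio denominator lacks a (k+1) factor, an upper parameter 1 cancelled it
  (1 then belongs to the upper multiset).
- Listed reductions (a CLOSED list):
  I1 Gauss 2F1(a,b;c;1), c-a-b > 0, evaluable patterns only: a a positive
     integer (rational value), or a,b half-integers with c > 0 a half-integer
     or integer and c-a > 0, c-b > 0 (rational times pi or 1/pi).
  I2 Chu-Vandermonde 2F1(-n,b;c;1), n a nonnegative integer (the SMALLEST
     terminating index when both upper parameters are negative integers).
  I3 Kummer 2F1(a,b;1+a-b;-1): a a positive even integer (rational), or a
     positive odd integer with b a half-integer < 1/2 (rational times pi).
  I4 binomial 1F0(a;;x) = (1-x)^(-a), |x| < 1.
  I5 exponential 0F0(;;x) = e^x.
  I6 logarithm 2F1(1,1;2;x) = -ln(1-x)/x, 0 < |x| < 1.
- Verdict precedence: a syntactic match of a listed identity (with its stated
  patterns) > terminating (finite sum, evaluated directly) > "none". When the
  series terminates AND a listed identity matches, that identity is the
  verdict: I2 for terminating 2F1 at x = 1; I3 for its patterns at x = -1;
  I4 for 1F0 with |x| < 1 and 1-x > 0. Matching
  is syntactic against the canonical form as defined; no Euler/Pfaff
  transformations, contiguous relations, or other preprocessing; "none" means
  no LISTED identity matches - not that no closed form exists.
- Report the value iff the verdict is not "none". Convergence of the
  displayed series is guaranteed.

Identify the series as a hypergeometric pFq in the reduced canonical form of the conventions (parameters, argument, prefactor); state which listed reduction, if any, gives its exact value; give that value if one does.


Classification (C = -1): 2F1 with upper {1/2, 1}, lower {11/2}, argument x = 1. Verdict: Gauss's theorem (I1) applies (x = 1: the Gamma ratio telescopes since c-a-b = 4 > 0 and a = 1 in Z>0). Hence: -9/8.

The tell: t_0 being -1, striking the common factor k^2 + 1 reduces the term (C = -1).
Consecutive-term ratio: r(k) = 1 * (k+1/2) (k+1) / [(k+11/2) (k+1)] - rational; roots negated = parameters, x = 1, C = -1.


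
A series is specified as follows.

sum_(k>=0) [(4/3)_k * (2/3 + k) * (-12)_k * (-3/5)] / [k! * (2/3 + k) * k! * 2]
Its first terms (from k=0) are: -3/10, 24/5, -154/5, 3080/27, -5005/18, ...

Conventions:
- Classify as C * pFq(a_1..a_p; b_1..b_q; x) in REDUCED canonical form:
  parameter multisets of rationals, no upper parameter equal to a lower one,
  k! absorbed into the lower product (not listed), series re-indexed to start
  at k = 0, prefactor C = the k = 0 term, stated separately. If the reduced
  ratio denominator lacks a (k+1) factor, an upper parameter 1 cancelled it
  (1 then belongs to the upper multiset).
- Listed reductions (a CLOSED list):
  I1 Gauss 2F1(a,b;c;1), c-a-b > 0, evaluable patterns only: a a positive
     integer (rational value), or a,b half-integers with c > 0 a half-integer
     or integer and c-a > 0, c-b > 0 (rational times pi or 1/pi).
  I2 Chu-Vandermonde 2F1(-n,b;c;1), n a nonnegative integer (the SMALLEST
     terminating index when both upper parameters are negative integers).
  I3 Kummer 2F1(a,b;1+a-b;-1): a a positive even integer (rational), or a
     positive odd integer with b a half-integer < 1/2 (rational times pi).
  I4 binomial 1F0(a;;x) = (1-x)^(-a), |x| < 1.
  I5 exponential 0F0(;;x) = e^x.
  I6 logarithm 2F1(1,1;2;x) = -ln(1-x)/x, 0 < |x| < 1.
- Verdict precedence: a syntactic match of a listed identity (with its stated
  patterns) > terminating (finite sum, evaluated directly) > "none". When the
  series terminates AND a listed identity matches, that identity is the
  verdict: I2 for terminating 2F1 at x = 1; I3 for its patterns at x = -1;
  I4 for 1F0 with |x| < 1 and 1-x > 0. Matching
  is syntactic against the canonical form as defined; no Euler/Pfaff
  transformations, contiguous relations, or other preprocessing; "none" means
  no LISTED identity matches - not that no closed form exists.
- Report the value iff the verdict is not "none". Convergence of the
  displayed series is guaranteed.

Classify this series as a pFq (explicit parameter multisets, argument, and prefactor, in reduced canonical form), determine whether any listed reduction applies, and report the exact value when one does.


Key observation: with t_0 = -3/10, the denominator's factorial ratio (C = -3/10, x = 1) is a lower Pochhammer.
Step ratio: r(k) = 1 * (k-12) (k+4/3) / [(k+1) (k+1)] - poly over poly, x = 1 from leading terms; C = -3/10 at k = 0.

With C = -3/10: the canonical form is 2F1(-12, 4/3; 1; 1). Verdict: the Chu-Vandermonde identity I2 fires (terminating 2F1 at x = 1 with n = 12, b = 4/3, c = 1). Its exact value is 589628/215233605.


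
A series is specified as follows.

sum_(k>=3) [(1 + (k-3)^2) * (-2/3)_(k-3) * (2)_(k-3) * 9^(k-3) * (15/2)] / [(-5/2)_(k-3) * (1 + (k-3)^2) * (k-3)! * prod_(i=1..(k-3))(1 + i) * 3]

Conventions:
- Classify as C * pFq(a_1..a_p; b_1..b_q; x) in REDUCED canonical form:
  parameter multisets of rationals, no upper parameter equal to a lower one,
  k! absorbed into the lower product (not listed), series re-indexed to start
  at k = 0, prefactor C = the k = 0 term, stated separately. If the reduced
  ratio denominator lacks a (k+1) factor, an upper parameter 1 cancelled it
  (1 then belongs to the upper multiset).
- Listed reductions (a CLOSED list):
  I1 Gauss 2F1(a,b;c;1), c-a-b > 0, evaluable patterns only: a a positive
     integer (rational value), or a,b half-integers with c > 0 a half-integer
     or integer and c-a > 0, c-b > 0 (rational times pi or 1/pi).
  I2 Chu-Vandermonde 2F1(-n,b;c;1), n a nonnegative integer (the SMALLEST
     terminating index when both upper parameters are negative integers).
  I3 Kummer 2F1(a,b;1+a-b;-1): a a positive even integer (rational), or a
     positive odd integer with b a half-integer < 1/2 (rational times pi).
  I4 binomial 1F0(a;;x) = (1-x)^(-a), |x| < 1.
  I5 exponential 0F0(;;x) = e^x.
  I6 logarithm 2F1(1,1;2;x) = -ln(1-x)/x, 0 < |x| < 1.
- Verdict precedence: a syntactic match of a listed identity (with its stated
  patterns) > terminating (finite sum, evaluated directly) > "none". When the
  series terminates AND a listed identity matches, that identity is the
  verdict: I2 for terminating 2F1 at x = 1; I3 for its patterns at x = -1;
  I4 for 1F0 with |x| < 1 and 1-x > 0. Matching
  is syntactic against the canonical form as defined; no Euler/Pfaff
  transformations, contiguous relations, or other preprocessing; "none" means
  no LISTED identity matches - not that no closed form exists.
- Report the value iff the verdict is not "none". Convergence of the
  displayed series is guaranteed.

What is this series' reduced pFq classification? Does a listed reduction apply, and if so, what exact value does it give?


This is 5/2 * 1F1(-2/3; -5/2; 9) in reduced canonical form. Verdict: none - at argument 9 the multisets {-2/3} ; {-5/2} match no listed identity.

First insight: t_0 being 5/2, striking the common factor k^2 + 1 reduces the term (C = 5/2, x = 9).
Term ratio: r(k) = 9 * (k-2/3) / [(k-5/2) (k+1)] - rational; roots negated = parameters, x = 9, C = 5/2.


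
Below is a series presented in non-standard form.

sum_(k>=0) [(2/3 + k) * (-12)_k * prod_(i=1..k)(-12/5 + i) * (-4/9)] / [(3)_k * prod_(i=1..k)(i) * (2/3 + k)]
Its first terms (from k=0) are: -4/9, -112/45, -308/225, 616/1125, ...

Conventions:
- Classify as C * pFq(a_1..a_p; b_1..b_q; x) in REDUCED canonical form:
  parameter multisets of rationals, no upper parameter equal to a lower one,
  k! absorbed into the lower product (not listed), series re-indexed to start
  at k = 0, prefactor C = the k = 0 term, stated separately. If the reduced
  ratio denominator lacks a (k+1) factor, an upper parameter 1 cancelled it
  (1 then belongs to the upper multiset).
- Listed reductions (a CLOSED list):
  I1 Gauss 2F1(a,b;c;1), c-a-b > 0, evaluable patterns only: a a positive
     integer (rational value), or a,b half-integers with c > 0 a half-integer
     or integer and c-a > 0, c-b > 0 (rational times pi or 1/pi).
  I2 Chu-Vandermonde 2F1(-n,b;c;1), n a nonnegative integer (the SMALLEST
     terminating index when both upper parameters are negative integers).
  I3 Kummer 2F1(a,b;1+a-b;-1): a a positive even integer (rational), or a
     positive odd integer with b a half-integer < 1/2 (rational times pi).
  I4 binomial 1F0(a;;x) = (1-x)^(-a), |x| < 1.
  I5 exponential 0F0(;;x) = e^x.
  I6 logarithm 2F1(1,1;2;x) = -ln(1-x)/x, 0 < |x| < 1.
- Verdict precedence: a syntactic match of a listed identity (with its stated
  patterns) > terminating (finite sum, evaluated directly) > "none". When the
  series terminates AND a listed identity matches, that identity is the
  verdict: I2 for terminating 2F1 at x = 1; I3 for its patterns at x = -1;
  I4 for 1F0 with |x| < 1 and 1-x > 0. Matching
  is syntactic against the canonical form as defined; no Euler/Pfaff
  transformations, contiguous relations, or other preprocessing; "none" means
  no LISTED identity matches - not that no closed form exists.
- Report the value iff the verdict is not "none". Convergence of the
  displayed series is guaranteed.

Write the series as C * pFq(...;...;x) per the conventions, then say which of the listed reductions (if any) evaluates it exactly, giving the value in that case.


Prefactor -4/9, argument 1: 2F1 with upper {-12, -7/5} over lower {3}. Verdict at x = 1: Chu-Vandermonde (I2) matches (terminating 2F1 at x = 1 with n = 12, b = -7/5, c = 3). Value: -24156407264/6103515625.

First insight: x = 1 and the running product (prefactor -4/9) telescopes to a rising factorial.
Adjacent-term ratio: r(k) = 1 * (k-12) (k-7/5) / [(k+3) (k+1)] - poly over poly, x = 1 from leading terms; C = -4/9 at k = 0.


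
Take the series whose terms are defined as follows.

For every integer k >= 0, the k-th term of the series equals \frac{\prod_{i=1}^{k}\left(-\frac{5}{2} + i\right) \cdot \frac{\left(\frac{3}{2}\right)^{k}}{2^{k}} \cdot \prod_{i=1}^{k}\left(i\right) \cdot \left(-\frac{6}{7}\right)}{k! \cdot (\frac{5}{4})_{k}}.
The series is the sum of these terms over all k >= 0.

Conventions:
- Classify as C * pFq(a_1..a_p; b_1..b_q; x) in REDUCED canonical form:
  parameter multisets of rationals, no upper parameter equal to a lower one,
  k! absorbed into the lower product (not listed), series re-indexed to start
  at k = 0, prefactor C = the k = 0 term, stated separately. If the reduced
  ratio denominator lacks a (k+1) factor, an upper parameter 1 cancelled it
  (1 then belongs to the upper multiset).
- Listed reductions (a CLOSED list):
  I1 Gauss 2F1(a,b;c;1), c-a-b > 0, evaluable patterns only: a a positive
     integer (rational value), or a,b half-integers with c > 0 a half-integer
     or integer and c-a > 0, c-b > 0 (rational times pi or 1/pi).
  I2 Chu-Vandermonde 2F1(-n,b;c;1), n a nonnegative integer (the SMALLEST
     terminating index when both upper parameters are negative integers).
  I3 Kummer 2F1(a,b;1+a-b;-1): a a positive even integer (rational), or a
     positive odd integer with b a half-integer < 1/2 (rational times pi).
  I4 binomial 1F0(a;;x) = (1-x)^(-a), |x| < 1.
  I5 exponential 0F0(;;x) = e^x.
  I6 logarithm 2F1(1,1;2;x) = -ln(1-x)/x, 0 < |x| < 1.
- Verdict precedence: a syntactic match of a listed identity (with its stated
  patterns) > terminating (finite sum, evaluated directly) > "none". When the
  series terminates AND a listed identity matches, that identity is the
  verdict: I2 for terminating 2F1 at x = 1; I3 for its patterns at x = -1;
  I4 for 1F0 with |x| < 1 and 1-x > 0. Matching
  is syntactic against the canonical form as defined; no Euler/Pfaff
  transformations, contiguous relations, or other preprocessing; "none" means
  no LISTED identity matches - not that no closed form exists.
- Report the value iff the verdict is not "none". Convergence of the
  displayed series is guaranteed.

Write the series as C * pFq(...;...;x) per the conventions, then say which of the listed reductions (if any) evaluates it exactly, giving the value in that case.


This is -\frac{6}{7} * 2F1(-\frac{3}{2}, 1; \frac{5}{4}; \frac{3}{4}) in reduced canonical form. Verdict: none. Every listed pattern misses the 2F1 form at \frac{3}{4}, upper {-\frac{3}{2}, 1}.

The tell: t_0 = -\frac{6}{7} here, and the running product (prefactor -6/7) telescopes to a rising factorial.
Consecutive-term ratio: r(k) = \frac{3}{4} * (k-\frac{3}{2}) (k+1) / [(k+\frac{5}{4}) (k+1)] - rational; roots negated = parameters, x = \frac{3}{4}, C = -\frac{6}{7}.


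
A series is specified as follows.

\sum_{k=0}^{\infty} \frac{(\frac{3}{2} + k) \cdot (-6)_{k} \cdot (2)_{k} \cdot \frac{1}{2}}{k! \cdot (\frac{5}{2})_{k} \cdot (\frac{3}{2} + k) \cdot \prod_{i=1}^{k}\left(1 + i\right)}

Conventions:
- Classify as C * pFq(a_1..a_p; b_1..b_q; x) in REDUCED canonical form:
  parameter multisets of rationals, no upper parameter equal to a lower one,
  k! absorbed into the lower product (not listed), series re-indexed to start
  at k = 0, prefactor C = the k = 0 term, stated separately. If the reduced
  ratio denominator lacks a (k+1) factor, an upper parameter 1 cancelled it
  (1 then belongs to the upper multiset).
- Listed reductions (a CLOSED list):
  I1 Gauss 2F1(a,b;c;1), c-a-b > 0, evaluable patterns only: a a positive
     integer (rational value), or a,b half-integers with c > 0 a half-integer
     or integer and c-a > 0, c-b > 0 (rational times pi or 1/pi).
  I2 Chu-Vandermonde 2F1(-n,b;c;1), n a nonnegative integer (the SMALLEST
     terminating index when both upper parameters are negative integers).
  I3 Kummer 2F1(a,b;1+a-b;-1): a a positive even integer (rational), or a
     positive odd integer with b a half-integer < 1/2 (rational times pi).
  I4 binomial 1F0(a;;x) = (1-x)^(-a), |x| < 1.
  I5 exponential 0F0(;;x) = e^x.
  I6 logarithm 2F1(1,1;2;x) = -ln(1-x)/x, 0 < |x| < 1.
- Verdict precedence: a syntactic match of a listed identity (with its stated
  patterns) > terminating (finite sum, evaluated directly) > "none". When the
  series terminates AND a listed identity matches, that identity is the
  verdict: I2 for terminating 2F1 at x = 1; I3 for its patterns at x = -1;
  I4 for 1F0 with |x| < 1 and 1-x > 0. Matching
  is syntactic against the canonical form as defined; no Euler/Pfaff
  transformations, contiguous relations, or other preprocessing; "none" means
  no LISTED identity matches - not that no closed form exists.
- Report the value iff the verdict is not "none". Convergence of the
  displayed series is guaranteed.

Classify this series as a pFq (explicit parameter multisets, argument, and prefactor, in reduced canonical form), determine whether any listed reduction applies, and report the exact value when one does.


Classification (C = \frac{1}{2}): 1F1 with upper {-6}, lower {\frac{5}{2}}, argument x = 1. Verdict: terminating - the sum ends at index 6 because -6 is a negative integer; exact evaluation follows. Exact value: -\frac{86861}{1351350}.

The tell: from the first term \frac{1}{2}: the parameter 2 appears in both the upper and lower lists and cancels (alongside the other common factor).
Ratio: r(k) = 1 * (k-6) / [(k+\frac{5}{2}) (k+1)] - poly over poly, x = 1 from leading terms; C = \frac{1}{2} at k = 0.


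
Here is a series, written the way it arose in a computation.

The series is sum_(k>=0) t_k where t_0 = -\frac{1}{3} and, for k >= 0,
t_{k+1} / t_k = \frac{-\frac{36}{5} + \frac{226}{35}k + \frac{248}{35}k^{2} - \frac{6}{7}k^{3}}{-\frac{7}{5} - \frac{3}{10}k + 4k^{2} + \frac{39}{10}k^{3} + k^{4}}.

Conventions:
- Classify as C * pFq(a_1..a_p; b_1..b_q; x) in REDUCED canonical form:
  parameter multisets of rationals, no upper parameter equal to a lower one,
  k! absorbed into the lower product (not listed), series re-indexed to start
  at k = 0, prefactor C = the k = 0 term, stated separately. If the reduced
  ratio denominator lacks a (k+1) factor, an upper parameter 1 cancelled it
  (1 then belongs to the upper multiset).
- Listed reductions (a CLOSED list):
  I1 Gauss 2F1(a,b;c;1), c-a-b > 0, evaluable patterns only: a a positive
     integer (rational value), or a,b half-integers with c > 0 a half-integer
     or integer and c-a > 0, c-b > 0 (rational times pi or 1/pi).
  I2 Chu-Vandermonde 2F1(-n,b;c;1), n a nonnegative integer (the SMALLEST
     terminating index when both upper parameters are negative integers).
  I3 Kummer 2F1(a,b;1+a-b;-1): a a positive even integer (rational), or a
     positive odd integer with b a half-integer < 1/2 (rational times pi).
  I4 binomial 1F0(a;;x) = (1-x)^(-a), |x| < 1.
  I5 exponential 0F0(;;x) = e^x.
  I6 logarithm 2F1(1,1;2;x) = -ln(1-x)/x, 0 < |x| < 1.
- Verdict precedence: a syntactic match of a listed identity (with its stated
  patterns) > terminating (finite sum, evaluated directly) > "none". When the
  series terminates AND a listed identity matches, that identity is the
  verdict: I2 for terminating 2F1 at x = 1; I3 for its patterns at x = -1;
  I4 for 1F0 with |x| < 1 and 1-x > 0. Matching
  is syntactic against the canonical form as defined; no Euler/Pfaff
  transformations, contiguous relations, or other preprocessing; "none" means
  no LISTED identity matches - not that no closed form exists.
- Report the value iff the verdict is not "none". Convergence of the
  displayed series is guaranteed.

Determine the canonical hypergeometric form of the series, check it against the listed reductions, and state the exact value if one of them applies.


The series (x = -\frac{6}{7}) is 2F2: upper {-9, -\frac{2}{3}}, lower {-\frac{1}{2}, 2}, prefactor -\frac{1}{3}. Verdict: terminating (-9 upstairs). 10 nonzero terms in all; added directly. Exact value: -\frac{31298965504439827}{7644945448342125}.

The tell: x = -\frac{6}{7} and roots of the ratio polynomials (prefactor -1/3) are the negated parameters.
Step ratio: r(k) = -\frac{6}{7} * (k-9) (k-\frac{2}{3}) / [(k-\frac{1}{2}) (k+2) (k+1)] - rational in k, leading ratio -\frac{6}{7}; with t_0 = -\frac{1}{3}, classification follows.


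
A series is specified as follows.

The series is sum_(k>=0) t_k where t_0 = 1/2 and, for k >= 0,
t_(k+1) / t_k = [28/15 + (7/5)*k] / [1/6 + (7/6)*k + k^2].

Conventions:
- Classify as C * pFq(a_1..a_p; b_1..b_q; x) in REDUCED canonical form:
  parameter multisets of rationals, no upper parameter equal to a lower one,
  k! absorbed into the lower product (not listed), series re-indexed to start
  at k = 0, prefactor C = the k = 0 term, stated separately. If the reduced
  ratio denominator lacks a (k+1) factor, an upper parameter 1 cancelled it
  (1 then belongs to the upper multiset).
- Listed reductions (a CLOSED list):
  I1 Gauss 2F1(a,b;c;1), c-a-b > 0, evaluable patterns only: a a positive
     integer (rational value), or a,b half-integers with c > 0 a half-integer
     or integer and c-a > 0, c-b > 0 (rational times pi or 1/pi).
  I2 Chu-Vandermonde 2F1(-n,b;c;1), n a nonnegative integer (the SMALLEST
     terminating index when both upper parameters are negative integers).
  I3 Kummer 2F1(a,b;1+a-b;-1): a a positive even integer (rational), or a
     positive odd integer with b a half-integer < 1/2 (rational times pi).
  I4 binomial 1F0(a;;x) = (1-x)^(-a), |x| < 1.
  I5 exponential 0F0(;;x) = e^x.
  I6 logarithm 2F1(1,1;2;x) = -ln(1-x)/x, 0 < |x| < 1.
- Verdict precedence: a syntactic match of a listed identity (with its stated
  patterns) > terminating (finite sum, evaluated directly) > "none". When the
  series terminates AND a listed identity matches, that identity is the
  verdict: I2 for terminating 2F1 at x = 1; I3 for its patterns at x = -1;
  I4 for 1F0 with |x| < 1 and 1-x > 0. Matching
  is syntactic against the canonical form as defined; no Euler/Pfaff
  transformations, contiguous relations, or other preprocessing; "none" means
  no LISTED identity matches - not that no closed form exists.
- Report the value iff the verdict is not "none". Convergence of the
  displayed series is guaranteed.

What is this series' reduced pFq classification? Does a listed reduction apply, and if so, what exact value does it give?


Reduced: x = 7/5, 1F1, upper = {4/3}, lower = {1/6}, C = 1/2. Verdict: none. No listed pattern accepts 1F1(4/3; 1/6; 7/5).

Structural cue: from the first term 1/2: factor the ratio over Q (C = 1/2, x = 7/5): negated roots = parameters.
Adjacent-term ratio: r(k) = (7/5) * (k+4/3) / [(k+1/6) (k+1)] - rational in k, leading ratio (7/5); with t_0 = 1/2, classification follows.


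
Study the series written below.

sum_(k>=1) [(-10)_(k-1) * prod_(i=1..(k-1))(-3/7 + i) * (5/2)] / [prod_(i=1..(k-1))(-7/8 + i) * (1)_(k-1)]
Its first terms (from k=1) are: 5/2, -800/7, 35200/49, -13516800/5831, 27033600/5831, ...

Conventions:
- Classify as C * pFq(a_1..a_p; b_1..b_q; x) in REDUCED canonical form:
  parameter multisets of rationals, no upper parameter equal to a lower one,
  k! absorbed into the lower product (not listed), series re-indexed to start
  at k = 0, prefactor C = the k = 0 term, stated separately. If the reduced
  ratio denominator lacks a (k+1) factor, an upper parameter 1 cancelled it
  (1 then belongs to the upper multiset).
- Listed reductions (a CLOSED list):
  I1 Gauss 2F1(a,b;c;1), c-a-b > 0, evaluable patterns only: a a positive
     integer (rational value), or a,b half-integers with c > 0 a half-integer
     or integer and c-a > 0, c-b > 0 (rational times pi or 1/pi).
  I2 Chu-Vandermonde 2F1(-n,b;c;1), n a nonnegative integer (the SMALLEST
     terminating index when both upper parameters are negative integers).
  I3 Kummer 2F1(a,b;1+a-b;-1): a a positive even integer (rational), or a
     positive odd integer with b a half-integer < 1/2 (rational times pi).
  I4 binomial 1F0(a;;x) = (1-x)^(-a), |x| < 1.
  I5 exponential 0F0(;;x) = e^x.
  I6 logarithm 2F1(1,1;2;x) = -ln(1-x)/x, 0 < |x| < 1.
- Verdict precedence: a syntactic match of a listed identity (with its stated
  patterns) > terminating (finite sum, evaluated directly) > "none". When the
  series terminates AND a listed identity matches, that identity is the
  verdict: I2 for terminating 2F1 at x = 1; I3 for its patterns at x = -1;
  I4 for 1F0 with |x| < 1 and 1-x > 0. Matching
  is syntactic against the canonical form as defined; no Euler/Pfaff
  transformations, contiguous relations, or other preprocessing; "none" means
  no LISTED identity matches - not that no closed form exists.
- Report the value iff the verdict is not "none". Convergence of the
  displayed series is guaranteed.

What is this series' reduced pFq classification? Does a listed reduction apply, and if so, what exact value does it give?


Canonical form: C = 5/2 times 2F1 with upper {-10, 4/7}, lower {1/8}, x = 1. Verdict: Vandermonde's identity (I2) applies (terminating 2F1 at x = 1 with n = 10, b = 4/7, c = 1/8). Its exact value is -2298489886185905/1574224958518534.

Structural cue: t_0 being 5/2, (1)_k (C = 5/2, x = 1) is k! itself.
Ratio: r(k) = 1 * (k-10) (k+4/7) / [(k+1/8) (k+1)] - rational; roots negated = parameters, x = 1, C = 5/2.


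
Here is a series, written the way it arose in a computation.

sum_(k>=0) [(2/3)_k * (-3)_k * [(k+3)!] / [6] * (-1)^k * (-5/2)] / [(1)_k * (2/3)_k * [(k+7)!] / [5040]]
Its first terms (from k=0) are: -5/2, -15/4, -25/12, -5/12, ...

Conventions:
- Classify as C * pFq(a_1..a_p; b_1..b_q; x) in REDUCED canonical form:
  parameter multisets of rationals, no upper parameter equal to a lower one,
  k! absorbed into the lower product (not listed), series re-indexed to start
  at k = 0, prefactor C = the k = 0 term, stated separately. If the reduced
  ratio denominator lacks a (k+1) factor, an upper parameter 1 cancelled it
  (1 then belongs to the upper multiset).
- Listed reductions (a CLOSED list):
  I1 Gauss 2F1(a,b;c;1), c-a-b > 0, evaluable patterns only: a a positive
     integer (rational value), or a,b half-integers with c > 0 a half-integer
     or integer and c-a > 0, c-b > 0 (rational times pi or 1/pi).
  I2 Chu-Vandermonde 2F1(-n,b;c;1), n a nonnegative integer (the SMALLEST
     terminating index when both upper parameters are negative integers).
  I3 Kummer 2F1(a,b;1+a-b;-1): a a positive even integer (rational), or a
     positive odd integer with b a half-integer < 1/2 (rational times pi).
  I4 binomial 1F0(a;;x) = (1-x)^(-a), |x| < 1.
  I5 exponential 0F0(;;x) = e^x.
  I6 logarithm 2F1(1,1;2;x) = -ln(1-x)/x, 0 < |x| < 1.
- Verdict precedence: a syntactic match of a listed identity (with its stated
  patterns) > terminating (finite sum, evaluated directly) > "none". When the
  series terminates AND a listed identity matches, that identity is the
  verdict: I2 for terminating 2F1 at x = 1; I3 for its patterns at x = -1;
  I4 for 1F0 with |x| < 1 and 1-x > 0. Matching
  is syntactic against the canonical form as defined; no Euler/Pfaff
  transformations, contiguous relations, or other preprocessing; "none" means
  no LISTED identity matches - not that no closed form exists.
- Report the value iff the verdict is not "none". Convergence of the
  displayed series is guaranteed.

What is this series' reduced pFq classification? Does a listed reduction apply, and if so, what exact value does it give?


x = -1 here; the reduced form reads 2F1, upper {-3, 4}, lower {8}, C = -5/2. Verdict (x = -1): Kummer (I3) applies (x = -1; c = 8 equals 1+a-b for upper {-3, 4}: listed pattern). Sum: -35/4.

Structural cue: t_0 = -5/2 here, and (1)_k (C = -5/2) is k! itself.
Adjacent-term ratio: r(k) = (-1) * (k-3) (k+4) / [(k+8) (k+1)] ; factor over Q: parameters, x = (-1), and C = -5/2.


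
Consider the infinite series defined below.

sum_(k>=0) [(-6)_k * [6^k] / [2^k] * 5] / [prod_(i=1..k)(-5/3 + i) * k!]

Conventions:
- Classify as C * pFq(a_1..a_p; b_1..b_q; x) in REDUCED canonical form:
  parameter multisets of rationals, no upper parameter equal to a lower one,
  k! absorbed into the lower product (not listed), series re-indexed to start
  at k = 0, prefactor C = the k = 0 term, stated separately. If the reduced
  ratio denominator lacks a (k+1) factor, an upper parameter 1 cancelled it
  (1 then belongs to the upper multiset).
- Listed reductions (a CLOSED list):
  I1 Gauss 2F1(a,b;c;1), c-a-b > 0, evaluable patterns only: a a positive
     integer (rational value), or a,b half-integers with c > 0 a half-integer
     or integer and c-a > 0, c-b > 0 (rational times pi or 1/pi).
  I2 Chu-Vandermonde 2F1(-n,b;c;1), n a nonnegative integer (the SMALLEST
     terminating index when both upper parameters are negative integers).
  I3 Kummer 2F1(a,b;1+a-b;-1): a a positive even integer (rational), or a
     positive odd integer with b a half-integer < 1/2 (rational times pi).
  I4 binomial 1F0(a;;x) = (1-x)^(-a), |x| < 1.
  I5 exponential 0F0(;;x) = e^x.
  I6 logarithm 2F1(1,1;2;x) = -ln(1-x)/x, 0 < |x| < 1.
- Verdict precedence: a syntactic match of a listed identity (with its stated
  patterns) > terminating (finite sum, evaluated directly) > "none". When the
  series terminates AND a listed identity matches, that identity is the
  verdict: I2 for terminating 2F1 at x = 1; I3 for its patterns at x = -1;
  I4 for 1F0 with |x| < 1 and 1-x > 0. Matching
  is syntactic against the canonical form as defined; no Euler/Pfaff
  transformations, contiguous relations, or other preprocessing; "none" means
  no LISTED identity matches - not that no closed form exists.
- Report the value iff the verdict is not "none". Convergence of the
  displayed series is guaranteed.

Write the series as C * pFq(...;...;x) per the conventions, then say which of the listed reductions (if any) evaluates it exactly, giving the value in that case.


Prefactor 5, argument 3: 1F1 with upper {-6} over lower {-2/3}. Verdict: terminating. With -6 upstairs the series is a 7-term polynomial sum; evaluated term by term. Its exact value is 329471/1456.

Key step: from the first term 5: the lower running product (C = 5, x = 3) is a rising factorial.
Term ratio: r(k) = 3 * (k-6) / [(k-2/3) (k+1)] - rational in k. x = 3; t_0 = 5; negate the roots.
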